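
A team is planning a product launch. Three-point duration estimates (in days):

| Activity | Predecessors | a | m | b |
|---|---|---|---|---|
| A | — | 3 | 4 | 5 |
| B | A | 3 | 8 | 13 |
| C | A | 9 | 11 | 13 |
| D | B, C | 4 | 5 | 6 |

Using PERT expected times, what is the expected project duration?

20 days

te_A = (3 + 4·4 + 5)/6 = 24/6 = 4
te_B = (3 + 4·8 + 13)/6 = 48/6 = 8
te_C = (9 + 4·11 + 13)/6 = 66/6 = 11
te_D = (4 + 4·5 + 6)/6 = 30/6 = 5

Forward pass:
ES_A = 0; EF_A = 4
ES_B = 4; EF_B = 4+8 = 12
ES_C = 4; EF_C = 4+11 = 15
ES_D = max(EF_B=12, EF_C=15) = 15; EF_D = 15+5 = 20
Expected project duration μ = 20 days. Critical path: A → C → D.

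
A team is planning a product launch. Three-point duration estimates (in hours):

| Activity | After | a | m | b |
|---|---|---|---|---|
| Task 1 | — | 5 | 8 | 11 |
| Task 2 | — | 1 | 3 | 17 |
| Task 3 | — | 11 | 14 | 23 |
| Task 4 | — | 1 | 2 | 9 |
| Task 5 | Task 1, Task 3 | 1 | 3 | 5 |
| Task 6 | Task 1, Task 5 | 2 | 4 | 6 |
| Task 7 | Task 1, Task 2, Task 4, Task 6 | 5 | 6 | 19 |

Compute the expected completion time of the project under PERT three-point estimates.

30 hours

te_Task 1 = (5 + 4·8 + 11)/6 = 48/6 = 8
te_Task 2 = (1 + 4·3 + 17)/6 = 30/6 = 5
te_Task 3 = (11 + 4·14 + 23)/6 = 90/6 = 15
te_Task 4 = (1 + 4·2 + 9)/6 = 18/6 = 3
te_Task 5 = (1 + 4·3 + 5)/6 = 18/6 = 3
te_Task 6 = (2 + 4·4 + 6)/6 = 24/6 = 4
te_Task 7 = (5 + 4·6 + 19)/6 = 48/6 = 8

Forward pass:
ES_Task 1 = 0; EF_Task 1 = 8
ES_Task 2 = 0; EF_Task 2 = 5
ES_Task 3 = 0; EF_Task 3 = 15
ES_Task 4 = 0; EF_Task 4 = 3
ES_Task 5 = max(EF_Task 1=8, EF_Task 3=15) = 15; EF_Task 5 = 15+3 = 18
ES_Task 6 = max(EF_Task 1=8, EF_Task 5=18) = 18; EF_Task 6 = 18+4 = 22
ES_Task 7 = max(EF_Task 1=8, EF_Task 2=5, EF_Task 4=3, EF_Task 6=22) = 22; EF_Task 7 = 22+8 = 30
Expected project duration μ = 30 hours. Critical path: Task 3 → Task 5 → Task 6 → Task 7.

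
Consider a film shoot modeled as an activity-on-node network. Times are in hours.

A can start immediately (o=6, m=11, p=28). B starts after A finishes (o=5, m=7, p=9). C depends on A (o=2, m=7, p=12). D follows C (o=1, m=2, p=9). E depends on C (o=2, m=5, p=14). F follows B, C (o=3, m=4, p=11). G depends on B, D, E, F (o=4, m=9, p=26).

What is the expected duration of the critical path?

te_A = (6 + 4·11 + 28)/6 = 78/6 = 13
te_B = (5 + 4·7 + 9)/6 = 42/6 = 7
te_C = (2 + 4·7 + 12)/6 = 42/6 = 7
te_D = (1 + 4·2 + 9)/6 = 18/6 = 3
te_E = (2 + 4·5 + 14)/6 = 36/6 = 6
te_F = (3 + 4·4 + 11)/6 = 30/6 = 5
te_G = (4 + 4·9 + 26)/6 = 66/6 = 11

Forward pass:
ES_A = 0; EF_A = 13
ES_B = 13; EF_B = 13+7 = 20
ES_C = 13; EF_C = 13+7 = 20
ES_D = 20; EF_D = 20+3 = 23
ES_E = 20; EF_E = 20+6 = 26
ES_F = max(EF_B=20, EF_C=20) = 20; EF_F = 20+5 = 25
ES_G = max(EF_B=20, EF_D=23, EF_E=26, EF_F=25) = 26; EF_G = 26+11 = 37
Expected project duration μ = 37 hours. Critical path: A → C → E → G.

37 hours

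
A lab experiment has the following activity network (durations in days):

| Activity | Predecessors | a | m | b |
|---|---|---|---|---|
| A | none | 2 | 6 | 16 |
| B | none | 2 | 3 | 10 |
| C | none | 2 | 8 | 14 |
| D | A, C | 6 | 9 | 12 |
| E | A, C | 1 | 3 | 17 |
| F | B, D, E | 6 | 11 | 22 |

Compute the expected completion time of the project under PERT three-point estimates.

29 days

te_A = (2 + 4·6 + 16)/6 = 42/6 = 7
te_B = (2 + 4·3 + 10)/6 = 24/6 = 4
te_C = (2 + 4·8 + 14)/6 = 48/6 = 8
te_D = (6 + 4·9 + 12)/6 = 54/6 = 9
te_E = (1 + 4·3 + 17)/6 = 30/6 = 5
te_F = (6 + 4·11 + 22)/6 = 72/6 = 12

Forward pass:
ES_A = 0; EF_A = 7
ES_B = 0; EF_B = 4
ES_C = 0; EF_C = 8
ES_D = max(EF_A=7, EF_C=8) = 8; EF_D = 8+9 = 17
ES_E = max(EF_A=7, EF_C=8) = 8; EF_E = 8+5 = 13
ES_F = max(EF_B=4, EF_D=17, EF_E=13) = 17; EF_F = 17+12 = 29
Expected project duration μ = 29 days. Critical path: C → D → F.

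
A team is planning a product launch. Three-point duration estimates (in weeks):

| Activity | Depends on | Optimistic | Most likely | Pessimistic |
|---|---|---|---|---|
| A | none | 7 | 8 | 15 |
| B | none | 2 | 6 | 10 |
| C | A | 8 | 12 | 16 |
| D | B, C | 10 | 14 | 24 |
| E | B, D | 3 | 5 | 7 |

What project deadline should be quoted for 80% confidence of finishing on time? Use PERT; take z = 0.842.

te_A = (7 + 4·8 + 15)/6 = 54/6 = 9; σ²_A = ((15−7)/6)² = 1.778
te_B = (2 + 4·6 + 10)/6 = 36/6 = 6; σ²_B = ((10−2)/6)² = 1.778
te_C = (8 + 4·12 + 16)/6 = 72/6 = 12; σ²_C = ((16−8)/6)² = 1.778
te_D = (10 + 4·14 + 24)/6 = 90/6 = 15; σ²_D = ((24−10)/6)² = 5.444
te_E = (3 + 4·5 + 7)/6 = 30/6 = 5; σ²_E = ((7−3)/6)² = 0.444

Forward pass:
ES_A = 0; EF_A = 9
ES_B = 0; EF_B = 6
ES_C = 9; EF_C = 9+12 = 21
ES_D = max(EF_B=6, EF_C=21) = 21; EF_D = 21+15 = 36
ES_E = max(EF_B=6, EF_D=36) = 36; EF_E = 36+5 = 41
Expected project duration μ = 41 weeks. Critical path: A → C → D → E.

Variance along critical path = 1.778 + 1.778 + 5.444 + 0.444 = 9.444; σ = 3.073 weeks.
D = μ + z·σ = 41 + 0.842·3.073 = 43.6 weeks

43.6 weeks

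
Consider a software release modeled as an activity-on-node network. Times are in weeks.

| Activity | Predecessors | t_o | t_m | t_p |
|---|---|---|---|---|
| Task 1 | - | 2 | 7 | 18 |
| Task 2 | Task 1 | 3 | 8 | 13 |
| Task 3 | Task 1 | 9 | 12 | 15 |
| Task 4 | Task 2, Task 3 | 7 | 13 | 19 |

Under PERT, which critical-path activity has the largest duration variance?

te_Task 1 = (2 + 4·7 + 18)/6 = 48/6 = 8; σ²_Task 1 = ((18−2)/6)² = 7.111
te_Task 2 = (3 + 4·8 + 13)/6 = 48/6 = 8; σ²_Task 2 = ((13−3)/6)² = 2.778
te_Task 3 = (9 + 4·12 + 15)/6 = 72/6 = 12; σ²_Task 3 = ((15−9)/6)² = 1.000
te_Task 4 = (7 + 4·13 + 19)/6 = 78/6 = 13; σ²_Task 4 = ((19−7)/6)² = 4.000

Forward pass:
ES_Task 1 = 0; EF_Task 1 = 8
ES_Task 2 = 8; EF_Task 2 = 8+8 = 16
ES_Task 3 = 8; EF_Task 3 = 8+12 = 20
ES_Task 4 = max(EF_Task 2=16, EF_Task 3=20) = 20; EF_Task 4 = 20+13 = 33
Expected project duration μ = 33 weeks. Critical path: Task 1 → Task 3 → Task 4.

Variances on critical path: σ²_Task 1=7.111, σ²_Task 3=1.000, σ²_Task 4=4.000.
Largest is σ²_Task 1 = 7.111.

Task 1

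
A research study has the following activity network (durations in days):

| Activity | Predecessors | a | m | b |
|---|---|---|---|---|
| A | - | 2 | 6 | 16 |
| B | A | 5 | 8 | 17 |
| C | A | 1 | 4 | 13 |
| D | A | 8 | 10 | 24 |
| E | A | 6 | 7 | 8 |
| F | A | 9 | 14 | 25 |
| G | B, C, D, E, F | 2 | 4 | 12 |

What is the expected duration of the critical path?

27 days

te_A = (2 + 4·6 + 16)/6 = 42/6 = 7
te_B = (5 + 4·8 + 17)/6 = 54/6 = 9
te_C = (1 + 4·4 + 13)/6 = 30/6 = 5
te_D = (8 + 4·10 + 24)/6 = 72/6 = 12
te_E = (6 + 4·7 + 8)/6 = 42/6 = 7
te_F = (9 + 4·14 + 25)/6 = 90/6 = 15
te_G = (2 + 4·4 + 12)/6 = 30/6 = 5

Forward pass:
ES_A = 0; EF_A = 7
ES_B = 7; EF_B = 7+9 = 16
ES_C = 7; EF_C = 7+5 = 12
ES_D = 7; EF_D = 7+12 = 19
ES_E = 7; EF_E = 7+7 = 14
ES_F = 7; EF_F = 7+15 = 22
ES_G = max(EF_B=16, EF_C=12, EF_D=19, EF_E=14, EF_F=22) = 22; EF_G = 22+5 = 27
Expected project duration μ = 27 days. Critical path: A → F → G.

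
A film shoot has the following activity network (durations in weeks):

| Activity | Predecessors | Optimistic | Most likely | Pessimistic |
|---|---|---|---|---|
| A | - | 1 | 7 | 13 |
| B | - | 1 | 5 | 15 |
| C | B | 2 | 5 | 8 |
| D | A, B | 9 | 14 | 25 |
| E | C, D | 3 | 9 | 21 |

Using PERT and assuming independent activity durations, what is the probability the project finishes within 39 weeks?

te_A = (1 + 4·7 + 13)/6 = 42/6 = 7; σ²_A = ((13−1)/6)² = 4.000
te_B = (1 + 4·5 + 15)/6 = 36/6 = 6; σ²_B = ((15−1)/6)² = 5.444
te_C = (2 + 4·5 + 8)/6 = 30/6 = 5; σ²_C = ((8−2)/6)² = 1.000
te_D = (9 + 4·14 + 25)/6 = 90/6 = 15; σ²_D = ((25−9)/6)² = 7.111
te_E = (3 + 4·9 + 21)/6 = 60/6 = 10; σ²_E = ((21−3)/6)² = 9.000

Forward pass:
ES_A = 0; EF_A = 7
ES_B = 0; EF_B = 6
ES_C = 6; EF_C = 6+5 = 11
ES_D = max(EF_A=7, EF_B=6) = 7; EF_D = 7+15 = 22
ES_E = max(EF_C=11, EF_D=22) = 22; EF_E = 22+10 = 32
Expected project duration μ = 32 weeks. Critical path: A → D → E.

Variance along critical path = 4.000 + 7.111 + 9.000 = 20.111; σ = √20.111 = 4.485 weeks.
Z = (39 − 32) / 4.485 = 1.561
P(T ≤ 39) = Φ(1.561) ≈ 0.941

0.941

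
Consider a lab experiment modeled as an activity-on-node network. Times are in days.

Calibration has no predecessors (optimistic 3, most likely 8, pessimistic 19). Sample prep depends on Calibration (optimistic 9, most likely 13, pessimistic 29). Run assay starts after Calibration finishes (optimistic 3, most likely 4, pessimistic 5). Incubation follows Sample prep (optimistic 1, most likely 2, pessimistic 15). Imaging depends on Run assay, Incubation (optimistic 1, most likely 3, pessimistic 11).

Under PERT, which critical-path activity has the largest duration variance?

Sample prep

te_Calibration = (3 + 4·8 + 19)/6 = 54/6 = 9; σ²_Calibration = ((19−3)/6)² = 7.111
te_Sample prep = (9 + 4·13 + 29)/6 = 90/6 = 15; σ²_Sample prep = ((29−9)/6)² = 11.111
te_Run assay = (3 + 4·4 + 5)/6 = 24/6 = 4; σ²_Run assay = ((5−3)/6)² = 0.111
te_Incubation = (1 + 4·2 + 15)/6 = 24/6 = 4; σ²_Incubation = ((15−1)/6)² = 5.444
te_Imaging = (1 + 4·3 + 11)/6 = 24/6 = 4; σ²_Imaging = ((11−1)/6)² = 2.778

Forward pass:
ES_Calibration = 0; EF_Calibration = 9
ES_Sample prep = 9; EF_Sample prep = 9+15 = 24
ES_Run assay = 9; EF_Run assay = 9+4 = 13
ES_Incubation = 24; EF_Incubation = 24+4 = 28
ES_Imaging = max(EF_Run assay=13, EF_Incubation=28) = 28; EF_Imaging = 28+4 = 32
Expected project duration μ = 32 days. Critical path: Calibration → Sample prep → Incubation → Imaging.

Variances on critical path: σ²_Calibration=7.111, σ²_Sample prep=11.111, σ²_Incubation=5.444, σ²_Imaging=2.778.
Largest is σ²_Sample prep = 11.111.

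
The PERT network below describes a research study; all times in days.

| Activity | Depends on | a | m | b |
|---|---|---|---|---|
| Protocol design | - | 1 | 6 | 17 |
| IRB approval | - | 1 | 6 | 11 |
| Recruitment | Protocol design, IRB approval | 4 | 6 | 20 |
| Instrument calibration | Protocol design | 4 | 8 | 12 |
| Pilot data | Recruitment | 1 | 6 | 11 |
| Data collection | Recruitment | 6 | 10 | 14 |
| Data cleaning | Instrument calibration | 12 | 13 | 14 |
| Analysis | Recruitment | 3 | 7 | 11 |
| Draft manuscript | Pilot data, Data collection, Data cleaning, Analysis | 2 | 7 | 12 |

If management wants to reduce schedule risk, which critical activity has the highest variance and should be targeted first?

te_Protocol design = (1 + 4·6 + 17)/6 = 42/6 = 7; σ²_Protocol design = ((17−1)/6)² = 7.111
te_IRB approval = (1 + 4·6 + 11)/6 = 36/6 = 6; σ²_IRB approval = ((11−1)/6)² = 2.778
te_Recruitment = (4 + 4·6 + 20)/6 = 48/6 = 8; σ²_Recruitment = ((20−4)/6)² = 7.111
te_Instrument calibration = (4 + 4·8 + 12)/6 = 48/6 = 8; σ²_Instrument calibration = ((12−4)/6)² = 1.778
te_Pilot data = (1 + 4·6 + 11)/6 = 36/6 = 6; σ²_Pilot data = ((11−1)/6)² = 2.778
te_Data collection = (6 + 4·10 + 14)/6 = 60/6 = 10; σ²_Data collection = ((14−6)/6)² = 1.778
te_Data cleaning = (12 + 4·13 + 14)/6 = 78/6 = 13; σ²_Data cleaning = ((14−12)/6)² = 0.111
te_Analysis = (3 + 4·7 + 11)/6 = 42/6 = 7; σ²_Analysis = ((11−3)/6)² = 1.778
te_Draft manuscript = (2 + 4·7 + 12)/6 = 42/6 = 7; σ²_Draft manuscript = ((12−2)/6)² = 2.778

Forward pass:
ES_Protocol design = 0; EF_Protocol design = 7
ES_IRB approval = 0; EF_IRB approval = 6
ES_Recruitment = max(EF_Protocol design=7, EF_IRB approval=6) = 7; EF_Recruitment = 7+8 = 15
ES_Instrument calibration = 7; EF_Instrument calibration = 7+8 = 15
ES_Pilot data = 15; EF_Pilot data = 15+6 = 21
ES_Data collection = 15; EF_Data collection = 15+10 = 25
ES_Data cleaning = 15; EF_Data cleaning = 15+13 = 28
ES_Analysis = 15; EF_Analysis = 15+7 = 22
ES_Draft manuscript = max(EF_Pilot data=21, EF_Data collection=25, EF_Data cleaning=28, EF_Analysis=22) = 28; EF_Draft manuscript = 28+7 = 35
Expected project duration μ = 35 days. Critical path: Protocol design → Instrument calibration → Data cleaning → Draft manuscript.

Variances on critical path: σ²_Protocol design=7.111, σ²_Instrument calibration=1.778, σ²_Data cleaning=0.111, σ²_Draft manuscript=2.778.
Largest is σ²_Protocol design = 7.111.

Protocol design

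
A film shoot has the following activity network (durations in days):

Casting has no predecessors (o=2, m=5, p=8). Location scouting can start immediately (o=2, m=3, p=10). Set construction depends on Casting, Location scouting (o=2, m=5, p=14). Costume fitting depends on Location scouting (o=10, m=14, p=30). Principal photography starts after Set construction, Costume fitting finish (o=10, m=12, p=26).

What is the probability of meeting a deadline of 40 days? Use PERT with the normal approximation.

0.910

te_Casting = (2 + 4·5 + 8)/6 = 30/6 = 5; σ²_Casting = ((8−2)/6)² = 1.000
te_Location scouting = (2 + 4·3 + 10)/6 = 24/6 = 4; σ²_Location scouting = ((10−2)/6)² = 1.778
te_Set construction = (2 + 4·5 + 14)/6 = 36/6 = 6; σ²_Set construction = ((14−2)/6)² = 4.000
te_Costume fitting = (10 + 4·14 + 30)/6 = 96/6 = 16; σ²_Costume fitting = ((30−10)/6)² = 11.111
te_Principal photography = (10 + 4·12 + 26)/6 = 84/6 = 14; σ²_Principal photography = ((26−10)/6)² = 7.111

Forward pass:
ES_Casting = 0; EF_Casting = 5
ES_Location scouting = 0; EF_Location scouting = 4
ES_Set construction = max(EF_Casting=5, EF_Location scouting=4) = 5; EF_Set construction = 5+6 = 11
ES_Costume fitting = 4; EF_Costume fitting = 4+16 = 20
ES_Principal photography = max(EF_Set construction=11, EF_Costume fitting=20) = 20; EF_Principal photography = 20+14 = 34
Expected project duration μ = 34 days. Critical path: Location scouting → Costume fitting → Principal photography.

Variance along critical path = 1.778 + 11.111 + 7.111 = 20.000; σ = √20.000 = 4.472 days.
Z = (40 − 34) / 4.472 = 1.342
P(T ≤ 40) = Φ(1.342) ≈ 0.910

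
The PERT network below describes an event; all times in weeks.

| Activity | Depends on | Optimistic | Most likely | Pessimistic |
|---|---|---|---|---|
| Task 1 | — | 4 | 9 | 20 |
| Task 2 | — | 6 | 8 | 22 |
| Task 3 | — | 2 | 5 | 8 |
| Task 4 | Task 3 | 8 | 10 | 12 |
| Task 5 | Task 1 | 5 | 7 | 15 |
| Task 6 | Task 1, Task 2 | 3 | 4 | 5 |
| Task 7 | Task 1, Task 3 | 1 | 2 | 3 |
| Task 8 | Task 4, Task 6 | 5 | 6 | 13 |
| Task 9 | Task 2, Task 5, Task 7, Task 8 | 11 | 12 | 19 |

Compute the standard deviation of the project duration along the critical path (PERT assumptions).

2.24 weeks

te_Task 1 = (4 + 4·9 + 20)/6 = 60/6 = 10; σ²_Task 1 = ((20−4)/6)² = 7.111
te_Task 2 = (6 + 4·8 + 22)/6 = 60/6 = 10; σ²_Task 2 = ((22−6)/6)² = 7.111
te_Task 3 = (2 + 4·5 + 8)/6 = 30/6 = 5; σ²_Task 3 = ((8−2)/6)² = 1.000
te_Task 4 = (8 + 4·10 + 12)/6 = 60/6 = 10; σ²_Task 4 = ((12−8)/6)² = 0.444
te_Task 5 = (5 + 4·7 + 15)/6 = 48/6 = 8; σ²_Task 5 = ((15−5)/6)² = 2.778
te_Task 6 = (3 + 4·4 + 5)/6 = 24/6 = 4; σ²_Task 6 = ((5−3)/6)² = 0.111
te_Task 7 = (1 + 4·2 + 3)/6 = 12/6 = 2; σ²_Task 7 = ((3−1)/6)² = 0.111
te_Task 8 = (5 + 4·6 + 13)/6 = 42/6 = 7; σ²_Task 8 = ((13−5)/6)² = 1.778
te_Task 9 = (11 + 4·12 + 19)/6 = 78/6 = 13; σ²_Task 9 = ((19−11)/6)² = 1.778

Forward pass:
ES_Task 1 = 0; EF_Task 1 = 10
ES_Task 2 = 0; EF_Task 2 = 10
ES_Task 3 = 0; EF_Task 3 = 5
ES_Task 4 = 5; EF_Task 4 = 5+10 = 15
ES_Task 5 = 10; EF_Task 5 = 10+8 = 18
ES_Task 6 = max(EF_Task 1=10, EF_Task 2=10) = 10; EF_Task 6 = 10+4 = 14
ES_Task 7 = max(EF_Task 1=10, EF_Task 3=5) = 10; EF_Task 7 = 10+2 = 12
ES_Task 8 = max(EF_Task 4=15, EF_Task 6=14) = 15; EF_Task 8 = 15+7 = 22
ES_Task 9 = max(EF_Task 2=10, EF_Task 5=18, EF_Task 7=12, EF_Task 8=22) = 22; EF_Task 9 = 22+13 = 35
Expected project duration μ = 35 weeks. Critical path: Task 3 → Task 4 → Task 8 → Task 9.

Variance along critical path = 1.000 + 0.444 + 1.778 + 1.778 = 5.000
σ = √5.000 = 2.236 weeks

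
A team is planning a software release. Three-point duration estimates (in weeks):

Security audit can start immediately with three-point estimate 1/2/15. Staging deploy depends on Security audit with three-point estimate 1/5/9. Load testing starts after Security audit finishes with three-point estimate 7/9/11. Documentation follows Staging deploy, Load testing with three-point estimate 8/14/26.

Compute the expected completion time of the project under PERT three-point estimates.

te_Security audit = (1 + 4·2 + 15)/6 = 24/6 = 4
te_Staging deploy = (1 + 4·5 + 9)/6 = 30/6 = 5
te_Load testing = (7 + 4·9 + 11)/6 = 54/6 = 9
te_Documentation = (8 + 4·14 + 26)/6 = 90/6 = 15

Forward pass:
ES_Security audit = 0; EF_Security audit = 4
ES_Staging deploy = 4; EF_Staging deploy = 4+5 = 9
ES_Load testing = 4; EF_Load testing = 4+9 = 13
ES_Documentation = max(EF_Staging deploy=9, EF_Load testing=13) = 13; EF_Documentation = 13+15 = 28
Expected project duration μ = 28 weeks. Critical path: Security audit → Load testing → Documentation.

28 weeks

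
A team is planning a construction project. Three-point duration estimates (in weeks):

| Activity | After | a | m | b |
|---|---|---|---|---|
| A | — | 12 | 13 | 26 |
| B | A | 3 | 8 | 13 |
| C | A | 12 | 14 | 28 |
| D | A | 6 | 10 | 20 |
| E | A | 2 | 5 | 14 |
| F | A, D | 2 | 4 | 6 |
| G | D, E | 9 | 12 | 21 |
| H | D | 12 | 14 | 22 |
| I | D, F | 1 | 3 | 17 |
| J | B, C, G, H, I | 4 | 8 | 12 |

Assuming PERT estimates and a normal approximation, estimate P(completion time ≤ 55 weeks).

0.937

te_A = (12 + 4·13 + 26)/6 = 90/6 = 15; σ²_A = ((26−12)/6)² = 5.444
te_B = (3 + 4·8 + 13)/6 = 48/6 = 8; σ²_B = ((13−3)/6)² = 2.778
te_C = (12 + 4·14 + 28)/6 = 96/6 = 16; σ²_C = ((28−12)/6)² = 7.111
te_D = (6 + 4·10 + 20)/6 = 66/6 = 11; σ²_D = ((20−6)/6)² = 5.444
te_E = (2 + 4·5 + 14)/6 = 36/6 = 6; σ²_E = ((14−2)/6)² = 4.000
te_F = (2 + 4·4 + 6)/6 = 24/6 = 4; σ²_F = ((6−2)/6)² = 0.444
te_G = (9 + 4·12 + 21)/6 = 78/6 = 13; σ²_G = ((21−9)/6)² = 4.000
te_H = (12 + 4·14 + 22)/6 = 90/6 = 15; σ²_H = ((22−12)/6)² = 2.778
te_I = (1 + 4·3 + 17)/6 = 30/6 = 5; σ²_I = ((17−1)/6)² = 7.111
te_J = (4 + 4·8 + 12)/6 = 48/6 = 8; σ²_J = ((12−4)/6)² = 1.778

Forward pass:
ES_A = 0; EF_A = 15
ES_B = 15; EF_B = 15+8 = 23
ES_C = 15; EF_C = 15+16 = 31
ES_D = 15; EF_D = 15+11 = 26
ES_E = 15; EF_E = 15+6 = 21
ES_F = max(EF_A=15, EF_D=26) = 26; EF_F = 26+4 = 30
ES_G = max(EF_D=26, EF_E=21) = 26; EF_G = 26+13 = 39
ES_H = 26; EF_H = 26+15 = 41
ES_I = max(EF_D=26, EF_F=30) = 30; EF_I = 30+5 = 35
ES_J = max(EF_B=23, EF_C=31, EF_G=39, EF_H=41, EF_I=35) = 41; EF_J = 41+8 = 49
Expected project duration μ = 49 weeks. Critical path: A → D → H → J.

Variance along critical path = 5.444 + 5.444 + 2.778 + 1.778 = 15.444; σ = √15.444 = 3.930 weeks.
Z = (55 − 49) / 3.930 = 1.527
P(T ≤ 55) = Φ(1.527) ≈ 0.937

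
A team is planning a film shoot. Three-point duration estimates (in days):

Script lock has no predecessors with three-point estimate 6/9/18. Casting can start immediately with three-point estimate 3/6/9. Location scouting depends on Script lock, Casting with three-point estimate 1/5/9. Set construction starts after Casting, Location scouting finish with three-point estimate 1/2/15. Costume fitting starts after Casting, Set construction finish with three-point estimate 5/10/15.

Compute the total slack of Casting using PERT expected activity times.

te_Script lock = (6 + 4·9 + 18)/6 = 60/6 = 10
te_Casting = (3 + 4·6 + 9)/6 = 36/6 = 6
te_Location scouting = (1 + 4·5 + 9)/6 = 30/6 = 5
te_Set construction = (1 + 4·2 + 15)/6 = 24/6 = 4
te_Costume fitting = (5 + 4·10 + 15)/6 = 60/6 = 10

Forward pass:
ES_Script lock = 0; EF_Script lock = 10
ES_Casting = 0; EF_Casting = 6
ES_Location scouting = max(EF_Script lock=10, EF_Casting=6) = 10; EF_Location scouting = 10+5 = 15
ES_Set construction = max(EF_Casting=6, EF_Location scouting=15) = 15; EF_Set construction = 15+4 = 19
ES_Costume fitting = max(EF_Casting=6, EF_Set construction=19) = 19; EF_Costume fitting = 19+10 = 29
Expected project duration μ = 29 days. Critical path: Script lock → Location scouting → Set construction → Costume fitting.

Backward pass:
LF_Costume fitting = 29; LS_Costume fitting = 29−10 = 19
LF_Set construction = LS_Costume fitting = 19; LS_Set construction = 19−4 = 15
LF_Location scouting = LS_Set construction = 15; LS_Location scouting = 15−5 = 10
LF_Casting = min(LS_Location scouting=10, LS_Set construction=15, LS_Costume fitting=19) = 10; LS_Casting = 10−6 = 4
LF_Script lock = LS_Location scouting = 10; LS_Script lock = 10−10 = 0
Slack_Casting = LS_Casting − ES_Casting = 4 − 0 = 4

4 days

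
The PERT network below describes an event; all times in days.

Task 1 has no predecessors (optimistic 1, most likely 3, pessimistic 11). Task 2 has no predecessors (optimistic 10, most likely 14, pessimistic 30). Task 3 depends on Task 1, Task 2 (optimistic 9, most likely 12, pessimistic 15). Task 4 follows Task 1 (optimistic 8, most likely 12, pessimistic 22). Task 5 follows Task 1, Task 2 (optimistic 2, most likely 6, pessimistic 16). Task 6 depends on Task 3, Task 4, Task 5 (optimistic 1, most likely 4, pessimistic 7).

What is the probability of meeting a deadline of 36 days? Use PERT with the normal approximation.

0.865

te_Task 1 = (1 + 4·3 + 11)/6 = 24/6 = 4; σ²_Task 1 = ((11−1)/6)² = 2.778
te_Task 2 = (10 + 4·14 + 30)/6 = 96/6 = 16; σ²_Task 2 = ((30−10)/6)² = 11.111
te_Task 3 = (9 + 4·12 + 15)/6 = 72/6 = 12; σ²_Task 3 = ((15−9)/6)² = 1.000
te_Task 4 = (8 + 4·12 + 22)/6 = 78/6 = 13; σ²_Task 4 = ((22−8)/6)² = 5.444
te_Task 5 = (2 + 4·6 + 16)/6 = 42/6 = 7; σ²_Task 5 = ((16−2)/6)² = 5.444
te_Task 6 = (1 + 4·4 + 7)/6 = 24/6 = 4; σ²_Task 6 = ((7−1)/6)² = 1.000

Forward pass:
ES_Task 1 = 0; EF_Task 1 = 4
ES_Task 2 = 0; EF_Task 2 = 16
ES_Task 3 = max(EF_Task 1=4, EF_Task 2=16) = 16; EF_Task 3 = 16+12 = 28
ES_Task 4 = 4; EF_Task 4 = 4+13 = 17
ES_Task 5 = max(EF_Task 1=4, EF_Task 2=16) = 16; EF_Task 5 = 16+7 = 23
ES_Task 6 = max(EF_Task 3=28, EF_Task 4=17, EF_Task 5=23) = 28; EF_Task 6 = 28+4 = 32
Expected project duration μ = 32 days. Critical path: Task 2 → Task 3 → Task 6.

Variance along critical path = 11.111 + 1.000 + 1.000 = 13.111; σ = √13.111 = 3.621 days.
Z = (36 − 32) / 3.621 = 1.105
P(T ≤ 36) = Φ(1.105) ≈ 0.865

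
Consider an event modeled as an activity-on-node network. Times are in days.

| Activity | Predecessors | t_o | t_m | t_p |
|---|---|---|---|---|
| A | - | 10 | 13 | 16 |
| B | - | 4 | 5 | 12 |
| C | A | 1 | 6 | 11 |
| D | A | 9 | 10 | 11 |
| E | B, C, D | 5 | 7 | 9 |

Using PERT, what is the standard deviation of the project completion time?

1.25 days

te_A = (10 + 4·13 + 16)/6 = 78/6 = 13; σ²_A = ((16−10)/6)² = 1.000
te_B = (4 + 4·5 + 12)/6 = 36/6 = 6; σ²_B = ((12−4)/6)² = 1.778
te_C = (1 + 4·6 + 11)/6 = 36/6 = 6; σ²_C = ((11−1)/6)² = 2.778
te_D = (9 + 4·10 + 11)/6 = 60/6 = 10; σ²_D = ((11−9)/6)² = 0.111
te_E = (5 + 4·7 + 9)/6 = 42/6 = 7; σ²_E = ((9−5)/6)² = 0.444

Forward pass:
ES_A = 0; EF_A = 13
ES_B = 0; EF_B = 6
ES_C = 13; EF_C = 13+6 = 19
ES_D = 13; EF_D = 13+10 = 23
ES_E = max(EF_B=6, EF_C=19, EF_D=23) = 23; EF_E = 23+7 = 30
Expected project duration μ = 30 days. Critical path: A → D → E.

Variance along critical path = 1.000 + 0.111 + 0.444 = 1.556
σ = √1.556 = 1.247 days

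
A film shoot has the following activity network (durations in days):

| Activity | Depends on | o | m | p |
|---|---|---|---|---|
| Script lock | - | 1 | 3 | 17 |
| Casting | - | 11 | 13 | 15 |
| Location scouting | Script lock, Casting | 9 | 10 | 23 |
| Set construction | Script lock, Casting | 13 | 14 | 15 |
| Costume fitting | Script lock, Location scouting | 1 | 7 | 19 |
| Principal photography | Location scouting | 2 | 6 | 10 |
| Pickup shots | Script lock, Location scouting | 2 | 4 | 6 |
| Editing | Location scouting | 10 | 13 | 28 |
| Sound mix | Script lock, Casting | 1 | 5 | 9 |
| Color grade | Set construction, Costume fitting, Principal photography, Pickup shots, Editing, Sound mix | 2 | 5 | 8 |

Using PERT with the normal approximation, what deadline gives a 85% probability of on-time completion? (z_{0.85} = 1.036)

te_Script lock = (1 + 4·3 + 17)/6 = 30/6 = 5; σ²_Script lock = ((17−1)/6)² = 7.111
te_Casting = (11 + 4·13 + 15)/6 = 78/6 = 13; σ²_Casting = ((15−11)/6)² = 0.444
te_Location scouting = (9 + 4·10 + 23)/6 = 72/6 = 12; σ²_Location scouting = ((23−9)/6)² = 5.444
te_Set construction = (13 + 4·14 + 15)/6 = 84/6 = 14; σ²_Set construction = ((15−13)/6)² = 0.111
te_Costume fitting = (1 + 4·7 + 19)/6 = 48/6 = 8; σ²_Costume fitting = ((19−1)/6)² = 9.000
te_Principal photography = (2 + 4·6 + 10)/6 = 36/6 = 6; σ²_Principal photography = ((10−2)/6)² = 1.778
te_Pickup shots = (2 + 4·4 + 6)/6 = 24/6 = 4; σ²_Pickup shots = ((6−2)/6)² = 0.444
te_Editing = (10 + 4·13 + 28)/6 = 90/6 = 15; σ²_Editing = ((28−10)/6)² = 9.000
te_Sound mix = (1 + 4·5 + 9)/6 = 30/6 = 5; σ²_Sound mix = ((9−1)/6)² = 1.778
te_Color grade = (2 + 4·5 + 8)/6 = 30/6 = 5; σ²_Color grade = ((8−2)/6)² = 1.000

Forward pass:
ES_Script lock = 0; EF_Script lock = 5
ES_Casting = 0; EF_Casting = 13
ES_Location scouting = max(EF_Script lock=5, EF_Casting=13) = 13; EF_Location scouting = 13+12 = 25
ES_Set construction = max(EF_Script lock=5, EF_Casting=13) = 13; EF_Set construction = 13+14 = 27
ES_Costume fitting = max(EF_Script lock=5, EF_Location scouting=25) = 25; EF_Costume fitting = 25+8 = 33
ES_Principal photography = 25; EF_Principal photography = 25+6 = 31
ES_Pickup shots = max(EF_Script lock=5, EF_Location scouting=25) = 25; EF_Pickup shots = 25+4 = 29
ES_Editing = 25; EF_Editing = 25+15 = 40
ES_Sound mix = max(EF_Script lock=5, EF_Casting=13) = 13; EF_Sound mix = 13+5 = 18
ES_Color grade = max(EF_Set construction=27, EF_Costume fitting=33, EF_Principal photography=31, EF_Pickup shots=29, EF_Editing=40, EF_Sound mix=18) = 40; EF_Color grade = 40+5 = 45
Expected project duration μ = 45 days. Critical path: Casting → Location scouting → Editing → Color grade.

Variance along critical path = 0.444 + 5.444 + 9.000 + 1.000 = 15.889; σ = 3.986 days.
D = μ + z·σ = 45 + 1.036·3.986 = 49.1 days

49.1 days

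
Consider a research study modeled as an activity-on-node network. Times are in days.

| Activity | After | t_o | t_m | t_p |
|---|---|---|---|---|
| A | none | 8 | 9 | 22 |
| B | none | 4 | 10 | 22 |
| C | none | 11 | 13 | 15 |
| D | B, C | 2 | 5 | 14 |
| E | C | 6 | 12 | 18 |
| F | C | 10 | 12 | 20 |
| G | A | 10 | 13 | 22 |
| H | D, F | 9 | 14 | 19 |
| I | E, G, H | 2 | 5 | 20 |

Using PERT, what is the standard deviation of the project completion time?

te_A = (8 + 4·9 + 22)/6 = 66/6 = 11; σ²_A = ((22−8)/6)² = 5.444
te_B = (4 + 4·10 + 22)/6 = 66/6 = 11; σ²_B = ((22−4)/6)² = 9.000
te_C = (11 + 4·13 + 15)/6 = 78/6 = 13; σ²_C = ((15−11)/6)² = 0.444
te_D = (2 + 4·5 + 14)/6 = 36/6 = 6; σ²_D = ((14−2)/6)² = 4.000
te_E = (6 + 4·12 + 18)/6 = 72/6 = 12; σ²_E = ((18−6)/6)² = 4.000
te_F = (10 + 4·12 + 20)/6 = 78/6 = 13; σ²_F = ((20−10)/6)² = 2.778
te_G = (10 + 4·13 + 22)/6 = 84/6 = 14; σ²_G = ((22−10)/6)² = 4.000
te_H = (9 + 4·14 + 19)/6 = 84/6 = 14; σ²_H = ((19−9)/6)² = 2.778
te_I = (2 + 4·5 + 20)/6 = 42/6 = 7; σ²_I = ((20−2)/6)² = 9.000

Forward pass:
ES_A = 0; EF_A = 11
ES_B = 0; EF_B = 11
ES_C = 0; EF_C = 13
ES_D = max(EF_B=11, EF_C=13) = 13; EF_D = 13+6 = 19
ES_E = 13; EF_E = 13+12 = 25
ES_F = 13; EF_F = 13+13 = 26
ES_G = 11; EF_G = 11+14 = 25
ES_H = max(EF_D=19, EF_F=26) = 26; EF_H = 26+14 = 40
ES_I = max(EF_E=25, EF_G=25, EF_H=40) = 40; EF_I = 40+7 = 47
Expected project duration μ = 47 days. Critical path: C → F → H → I.

Variance along critical path = 0.444 + 2.778 + 2.778 + 9.000 = 15.000
σ = √15.000 = 3.873 days

3.87 days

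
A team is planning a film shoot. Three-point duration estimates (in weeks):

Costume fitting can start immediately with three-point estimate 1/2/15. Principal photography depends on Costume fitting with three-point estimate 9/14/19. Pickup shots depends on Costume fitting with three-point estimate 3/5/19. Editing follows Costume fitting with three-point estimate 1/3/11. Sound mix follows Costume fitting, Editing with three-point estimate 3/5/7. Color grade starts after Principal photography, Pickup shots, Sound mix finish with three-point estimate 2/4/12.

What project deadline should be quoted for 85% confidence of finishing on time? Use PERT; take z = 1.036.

26.4 weeks

te_Costume fitting = (1 + 4·2 + 15)/6 = 24/6 = 4; σ²_Costume fitting = ((15−1)/6)² = 5.444
te_Principal photography = (9 + 4·14 + 19)/6 = 84/6 = 14; σ²_Principal photography = ((19−9)/6)² = 2.778
te_Pickup shots = (3 + 4·5 + 19)/6 = 42/6 = 7; σ²_Pickup shots = ((19−3)/6)² = 7.111
te_Editing = (1 + 4·3 + 11)/6 = 24/6 = 4; σ²_Editing = ((11−1)/6)² = 2.778
te_Sound mix = (3 + 4·5 + 7)/6 = 30/6 = 5; σ²_Sound mix = ((7−3)/6)² = 0.444
te_Color grade = (2 + 4·4 + 12)/6 = 30/6 = 5; σ²_Color grade = ((12−2)/6)² = 2.778

Forward pass:
ES_Costume fitting = 0; EF_Costume fitting = 4
ES_Principal photography = 4; EF_Principal photography = 4+14 = 18
ES_Pickup shots = 4; EF_Pickup shots = 4+7 = 11
ES_Editing = 4; EF_Editing = 4+4 = 8
ES_Sound mix = max(EF_Costume fitting=4, EF_Editing=8) = 8; EF_Sound mix = 8+5 = 13
ES_Color grade = max(EF_Principal photography=18, EF_Pickup shots=11, EF_Sound mix=13) = 18; EF_Color grade = 18+5 = 23
Expected project duration μ = 23 weeks. Critical path: Costume fitting → Principal photography → Color grade.

Variance along critical path = 5.444 + 2.778 + 2.778 = 11.000; σ = 3.317 weeks.
D = μ + z·σ = 23 + 1.036·3.317 = 26.4 weeks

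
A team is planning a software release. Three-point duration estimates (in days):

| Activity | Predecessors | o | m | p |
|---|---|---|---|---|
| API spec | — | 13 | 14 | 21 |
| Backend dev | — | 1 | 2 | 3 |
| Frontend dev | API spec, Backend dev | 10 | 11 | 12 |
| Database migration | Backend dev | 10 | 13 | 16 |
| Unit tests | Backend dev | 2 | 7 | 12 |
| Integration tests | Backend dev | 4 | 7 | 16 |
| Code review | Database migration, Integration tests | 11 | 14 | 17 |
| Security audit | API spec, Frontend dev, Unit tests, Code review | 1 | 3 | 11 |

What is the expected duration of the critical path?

te_API spec = (13 + 4·14 + 21)/6 = 90/6 = 15
te_Backend dev = (1 + 4·2 + 3)/6 = 12/6 = 2
te_Frontend dev = (10 + 4·11 + 12)/6 = 66/6 = 11
te_Database migration = (10 + 4·13 + 16)/6 = 78/6 = 13
te_Unit tests = (2 + 4·7 + 12)/6 = 42/6 = 7
te_Integration tests = (4 + 4·7 + 16)/6 = 48/6 = 8
te_Code review = (11 + 4·14 + 17)/6 = 84/6 = 14
te_Security audit = (1 + 4·3 + 11)/6 = 24/6 = 4

Forward pass:
ES_API spec = 0; EF_API spec = 15
ES_Backend dev = 0; EF_Backend dev = 2
ES_Frontend dev = max(EF_API spec=15, EF_Backend dev=2) = 15; EF_Frontend dev = 15+11 = 26
ES_Database migration = 2; EF_Database migration = 2+13 = 15
ES_Unit tests = 2; EF_Unit tests = 2+7 = 9
ES_Integration tests = 2; EF_Integration tests = 2+8 = 10
ES_Code review = max(EF_Database migration=15, EF_Integration tests=10) = 15; EF_Code review = 15+14 = 29
ES_Security audit = max(EF_API spec=15, EF_Frontend dev=26, EF_Unit tests=9, EF_Code review=29) = 29; EF_Security audit = 29+4 = 33
Expected project duration μ = 33 days. Critical path: Backend dev → Database migration → Code review → Security audit.

33 days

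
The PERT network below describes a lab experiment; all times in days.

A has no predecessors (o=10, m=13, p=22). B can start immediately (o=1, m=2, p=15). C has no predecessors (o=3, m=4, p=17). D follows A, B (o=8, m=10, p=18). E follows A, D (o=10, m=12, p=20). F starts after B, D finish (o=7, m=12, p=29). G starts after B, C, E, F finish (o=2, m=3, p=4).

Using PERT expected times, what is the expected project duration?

42 days

te_A = (10 + 4·13 + 22)/6 = 84/6 = 14
te_B = (1 + 4·2 + 15)/6 = 24/6 = 4
te_C = (3 + 4·4 + 17)/6 = 36/6 = 6
te_D = (8 + 4·10 + 18)/6 = 66/6 = 11
te_E = (10 + 4·12 + 20)/6 = 78/6 = 13
te_F = (7 + 4·12 + 29)/6 = 84/6 = 14
te_G = (2 + 4·3 + 4)/6 = 18/6 = 3

Forward pass:
ES_A = 0; EF_A = 14
ES_B = 0; EF_B = 4
ES_C = 0; EF_C = 6
ES_D = max(EF_A=14, EF_B=4) = 14; EF_D = 14+11 = 25
ES_E = max(EF_A=14, EF_D=25) = 25; EF_E = 25+13 = 38
ES_F = max(EF_B=4, EF_D=25) = 25; EF_F = 25+14 = 39
ES_G = max(EF_B=4, EF_C=6, EF_E=38, EF_F=39) = 39; EF_G = 39+3 = 42
Expected project duration μ = 42 days. Critical path: A → D → F → G.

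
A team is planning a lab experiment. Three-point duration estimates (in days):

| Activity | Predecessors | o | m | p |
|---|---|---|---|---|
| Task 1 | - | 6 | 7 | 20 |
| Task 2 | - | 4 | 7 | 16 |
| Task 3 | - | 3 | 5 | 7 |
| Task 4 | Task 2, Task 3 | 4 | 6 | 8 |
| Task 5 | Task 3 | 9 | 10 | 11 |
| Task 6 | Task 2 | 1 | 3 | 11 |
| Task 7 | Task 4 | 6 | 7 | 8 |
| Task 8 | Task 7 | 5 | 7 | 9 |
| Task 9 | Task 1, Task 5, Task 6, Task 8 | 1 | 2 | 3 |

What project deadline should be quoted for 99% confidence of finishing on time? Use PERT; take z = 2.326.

35.3 days

te_Task 1 = (6 + 4·7 + 20)/6 = 54/6 = 9; σ²_Task 1 = ((20−6)/6)² = 5.444
te_Task 2 = (4 + 4·7 + 16)/6 = 48/6 = 8; σ²_Task 2 = ((16−4)/6)² = 4.000
te_Task 3 = (3 + 4·5 + 7)/6 = 30/6 = 5; σ²_Task 3 = ((7−3)/6)² = 0.444
te_Task 4 = (4 + 4·6 + 8)/6 = 36/6 = 6; σ²_Task 4 = ((8−4)/6)² = 0.444
te_Task 5 = (9 + 4·10 + 11)/6 = 60/6 = 10; σ²_Task 5 = ((11−9)/6)² = 0.111
te_Task 6 = (1 + 4·3 + 11)/6 = 24/6 = 4; σ²_Task 6 = ((11−1)/6)² = 2.778
te_Task 7 = (6 + 4·7 + 8)/6 = 42/6 = 7; σ²_Task 7 = ((8−6)/6)² = 0.111
te_Task 8 = (5 + 4·7 + 9)/6 = 42/6 = 7; σ²_Task 8 = ((9−5)/6)² = 0.444
te_Task 9 = (1 + 4·2 + 3)/6 = 12/6 = 2; σ²_Task 9 = ((3−1)/6)² = 0.111

Forward pass:
ES_Task 1 = 0; EF_Task 1 = 9
ES_Task 2 = 0; EF_Task 2 = 8
ES_Task 3 = 0; EF_Task 3 = 5
ES_Task 4 = max(EF_Task 2=8, EF_Task 3=5) = 8; EF_Task 4 = 8+6 = 14
ES_Task 5 = 5; EF_Task 5 = 5+10 = 15
ES_Task 6 = 8; EF_Task 6 = 8+4 = 12
ES_Task 7 = 14; EF_Task 7 = 14+7 = 21
ES_Task 8 = 21; EF_Task 8 = 21+7 = 28
ES_Task 9 = max(EF_Task 1=9, EF_Task 5=15, EF_Task 6=12, EF_Task 8=28) = 28; EF_Task 9 = 28+2 = 30
Expected project duration μ = 30 days. Critical path: Task 2 → Task 4 → Task 7 → Task 8 → Task 9.

Variance along critical path = 4.000 + 0.444 + 0.111 + 0.444 + 0.111 = 5.111; σ = 2.261 days.
D = μ + z·σ = 30 + 2.326·2.261 = 35.3 days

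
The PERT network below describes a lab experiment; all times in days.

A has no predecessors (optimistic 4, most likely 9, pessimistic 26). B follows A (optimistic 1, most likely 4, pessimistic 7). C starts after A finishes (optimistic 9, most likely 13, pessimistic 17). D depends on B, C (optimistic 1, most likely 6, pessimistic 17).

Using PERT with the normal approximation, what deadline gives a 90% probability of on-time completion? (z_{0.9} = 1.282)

37.1 days

te_A = (4 + 4·9 + 26)/6 = 66/6 = 11; σ²_A = ((26−4)/6)² = 13.444
te_B = (1 + 4·4 + 7)/6 = 24/6 = 4; σ²_B = ((7−1)/6)² = 1.000
te_C = (9 + 4·13 + 17)/6 = 78/6 = 13; σ²_C = ((17−9)/6)² = 1.778
te_D = (1 + 4·6 + 17)/6 = 42/6 = 7; σ²_D = ((17−1)/6)² = 7.111

Forward pass:
ES_A = 0; EF_A = 11
ES_B = 11; EF_B = 11+4 = 15
ES_C = 11; EF_C = 11+13 = 24
ES_D = max(EF_B=15, EF_C=24) = 24; EF_D = 24+7 = 31
Expected project duration μ = 31 days. Critical path: A → C → D.

Variance along critical path = 13.444 + 1.778 + 7.111 = 22.333; σ = 4.726 days.
D = μ + z·σ = 31 + 1.282·4.726 = 37.1 days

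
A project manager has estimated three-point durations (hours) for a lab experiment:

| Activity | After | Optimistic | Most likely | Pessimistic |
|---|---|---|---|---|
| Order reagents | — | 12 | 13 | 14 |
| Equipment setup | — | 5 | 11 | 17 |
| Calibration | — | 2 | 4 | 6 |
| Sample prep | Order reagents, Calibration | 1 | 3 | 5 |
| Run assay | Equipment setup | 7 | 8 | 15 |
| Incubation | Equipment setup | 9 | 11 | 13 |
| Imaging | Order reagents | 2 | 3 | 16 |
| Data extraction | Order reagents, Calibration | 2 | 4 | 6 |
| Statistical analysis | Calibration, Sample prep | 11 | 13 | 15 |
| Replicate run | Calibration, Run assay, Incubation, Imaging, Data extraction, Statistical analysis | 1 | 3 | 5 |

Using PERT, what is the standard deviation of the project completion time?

te_Order reagents = (12 + 4·13 + 14)/6 = 78/6 = 13; σ²_Order reagents = ((14−12)/6)² = 0.111
te_Equipment setup = (5 + 4·11 + 17)/6 = 66/6 = 11; σ²_Equipment setup = ((17−5)/6)² = 4.000
te_Calibration = (2 + 4·4 + 6)/6 = 24/6 = 4; σ²_Calibration = ((6−2)/6)² = 0.444
te_Sample prep = (1 + 4·3 + 5)/6 = 18/6 = 3; σ²_Sample prep = ((5−1)/6)² = 0.444
te_Run assay = (7 + 4·8 + 15)/6 = 54/6 = 9; σ²_Run assay = ((15−7)/6)² = 1.778
te_Incubation = (9 + 4·11 + 13)/6 = 66/6 = 11; σ²_Incubation = ((13−9)/6)² = 0.444
te_Imaging = (2 + 4·3 + 16)/6 = 30/6 = 5; σ²_Imaging = ((16−2)/6)² = 5.444
te_Data extraction = (2 + 4·4 + 6)/6 = 24/6 = 4; σ²_Data extraction = ((6−2)/6)² = 0.444
te_Statistical analysis = (11 + 4·13 + 15)/6 = 78/6 = 13; σ²_Statistical analysis = ((15−11)/6)² = 0.444
te_Replicate run = (1 + 4·3 + 5)/6 = 18/6 = 3; σ²_Replicate run = ((5−1)/6)² = 0.444

Forward pass:
ES_Order reagents = 0; EF_Order reagents = 13
ES_Equipment setup = 0; EF_Equipment setup = 11
ES_Calibration = 0; EF_Calibration = 4
ES_Sample prep = max(EF_Order reagents=13, EF_Calibration=4) = 13; EF_Sample prep = 13+3 = 16
ES_Run assay = 11; EF_Run assay = 11+9 = 20
ES_Incubation = 11; EF_Incubation = 11+11 = 22
ES_Imaging = 13; EF_Imaging = 13+5 = 18
ES_Data extraction = max(EF_Order reagents=13, EF_Calibration=4) = 13; EF_Data extraction = 13+4 = 17
ES_Statistical analysis = max(EF_Calibration=4, EF_Sample prep=16) = 16; EF_Statistical analysis = 16+13 = 29
ES_Replicate run = max(EF_Calibration=4, EF_Run assay=20, EF_Incubation=22, EF_Imaging=18, EF_Data extraction=17, EF_Statistical analysis=29) = 29; EF_Replicate run = 29+3 = 32
Expected project duration μ = 32 hours. Critical path: Order reagents → Sample prep → Statistical analysis → Replicate run.

Variance along critical path = 0.111 + 0.444 + 0.444 + 0.444 = 1.444
σ = √1.444 = 1.202 hours

1.20 hours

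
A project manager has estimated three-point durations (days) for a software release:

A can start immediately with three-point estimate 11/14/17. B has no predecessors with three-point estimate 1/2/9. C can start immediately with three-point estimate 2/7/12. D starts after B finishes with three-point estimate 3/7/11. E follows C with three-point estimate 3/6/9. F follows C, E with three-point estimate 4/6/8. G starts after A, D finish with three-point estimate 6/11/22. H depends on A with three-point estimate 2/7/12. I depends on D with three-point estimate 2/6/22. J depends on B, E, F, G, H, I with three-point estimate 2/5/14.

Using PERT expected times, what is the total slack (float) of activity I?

8 days

te_A = (11 + 4·14 + 17)/6 = 84/6 = 14
te_B = (1 + 4·2 + 9)/6 = 18/6 = 3
te_C = (2 + 4·7 + 12)/6 = 42/6 = 7
te_D = (3 + 4·7 + 11)/6 = 42/6 = 7
te_E = (3 + 4·6 + 9)/6 = 36/6 = 6
te_F = (4 + 4·6 + 8)/6 = 36/6 = 6
te_G = (6 + 4·11 + 22)/6 = 72/6 = 12
te_H = (2 + 4·7 + 12)/6 = 42/6 = 7
te_I = (2 + 4·6 + 22)/6 = 48/6 = 8
te_J = (2 + 4·5 + 14)/6 = 36/6 = 6

Forward pass:
ES_A = 0; EF_A = 14
ES_B = 0; EF_B = 3
ES_C = 0; EF_C = 7
ES_D = 3; EF_D = 3+7 = 10
ES_E = 7; EF_E = 7+6 = 13
ES_F = max(EF_C=7, EF_E=13) = 13; EF_F = 13+6 = 19
ES_G = max(EF_A=14, EF_D=10) = 14; EF_G = 14+12 = 26
ES_H = 14; EF_H = 14+7 = 21
ES_I = 10; EF_I = 10+8 = 18
ES_J = max(EF_B=3, EF_E=13, EF_F=19, EF_G=26, EF_H=21, EF_I=18) = 26; EF_J = 26+6 = 32
Expected project duration μ = 32 days. Critical path: A → G → J.

Backward pass:
LF_J = 32; LS_J = 32−6 = 26
LF_I = LS_J = 26; LS_I = 26−8 = 18
LF_H = LS_J = 26; LS_H = 26−7 = 19
LF_G = LS_J = 26; LS_G = 26−12 = 14
LF_F = LS_J = 26; LS_F = 26−6 = 20
LF_E = min(LS_F=20, LS_J=26) = 20; LS_E = 20−6 = 14
LF_D = min(LS_G=14, LS_I=18) = 14; LS_D = 14−7 = 7
LF_C = min(LS_E=14, LS_F=20) = 14; LS_C = 14−7 = 7
LF_B = min(LS_D=7, LS_J=26) = 7; LS_B = 7−3 = 4
LF_A = min(LS_G=14, LS_H=19) = 14; LS_A = 14−14 = 0
Slack_I = LS_I − ES_I = 18 − 10 = 8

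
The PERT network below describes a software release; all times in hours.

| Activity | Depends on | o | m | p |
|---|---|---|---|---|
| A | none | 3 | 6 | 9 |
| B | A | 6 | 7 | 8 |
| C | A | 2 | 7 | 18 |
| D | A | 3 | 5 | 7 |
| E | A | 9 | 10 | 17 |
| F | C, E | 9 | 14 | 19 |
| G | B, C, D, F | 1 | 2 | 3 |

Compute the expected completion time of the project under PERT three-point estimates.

te_A = (3 + 4·6 + 9)/6 = 36/6 = 6
te_B = (6 + 4·7 + 8)/6 = 42/6 = 7
te_C = (2 + 4·7 + 18)/6 = 48/6 = 8
te_D = (3 + 4·5 + 7)/6 = 30/6 = 5
te_E = (9 + 4·10 + 17)/6 = 66/6 = 11
te_F = (9 + 4·14 + 19)/6 = 84/6 = 14
te_G = (1 + 4·2 + 3)/6 = 12/6 = 2

Forward pass:
ES_A = 0; EF_A = 6
ES_B = 6; EF_B = 6+7 = 13
ES_C = 6; EF_C = 6+8 = 14
ES_D = 6; EF_D = 6+5 = 11
ES_E = 6; EF_E = 6+11 = 17
ES_F = max(EF_C=14, EF_E=17) = 17; EF_F = 17+14 = 31
ES_G = max(EF_B=13, EF_C=14, EF_D=11, EF_F=31) = 31; EF_G = 31+2 = 33
Expected project duration μ = 33 hours. Critical path: A → E → F → G.

33 hours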